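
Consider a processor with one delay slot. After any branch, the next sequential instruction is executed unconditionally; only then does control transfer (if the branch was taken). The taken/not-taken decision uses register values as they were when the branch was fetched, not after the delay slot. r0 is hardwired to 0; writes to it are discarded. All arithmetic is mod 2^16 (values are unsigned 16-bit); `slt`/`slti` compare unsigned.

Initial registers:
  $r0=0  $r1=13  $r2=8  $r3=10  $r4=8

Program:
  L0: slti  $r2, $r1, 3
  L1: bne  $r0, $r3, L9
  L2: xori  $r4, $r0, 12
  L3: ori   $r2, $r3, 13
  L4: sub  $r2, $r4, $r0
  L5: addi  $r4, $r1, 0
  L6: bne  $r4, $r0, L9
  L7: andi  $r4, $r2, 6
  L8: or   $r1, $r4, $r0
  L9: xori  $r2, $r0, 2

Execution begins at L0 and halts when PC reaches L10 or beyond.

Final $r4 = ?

12

  step pc=0: slti  $r2, $r1, 3  regs=(0,13,0,10,8)
  step pc=1: bne  $r0, $r3, L9  cond=T  regs=(0,13,0,10,8)
  step pc=2: xori  $r4, $r0, 12  regs=(0,13,0,10,12)
  step pc=9: xori  $r2, $r0, 2  regs=(0,13,2,10,12)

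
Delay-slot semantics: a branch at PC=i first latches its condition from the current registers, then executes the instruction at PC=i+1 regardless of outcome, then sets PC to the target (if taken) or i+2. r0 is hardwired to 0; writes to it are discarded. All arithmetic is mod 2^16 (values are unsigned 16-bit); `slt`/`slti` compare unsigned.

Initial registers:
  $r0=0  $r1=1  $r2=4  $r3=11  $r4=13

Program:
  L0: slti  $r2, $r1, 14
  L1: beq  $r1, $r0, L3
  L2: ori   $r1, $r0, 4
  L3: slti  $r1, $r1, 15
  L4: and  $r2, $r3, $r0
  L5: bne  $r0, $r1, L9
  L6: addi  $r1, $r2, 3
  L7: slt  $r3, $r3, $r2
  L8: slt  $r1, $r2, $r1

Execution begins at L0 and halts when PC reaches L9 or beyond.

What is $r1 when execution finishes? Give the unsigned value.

  step pc=0: slti  $r2, $r1, 14  regs=(0,1,1,11,13)
  step pc=1: beq  $r1, $r0, L3  cond=F  regs=(0,1,1,11,13)
  step pc=2: ori   $r1, $r0, 4  regs=(0,4,1,11,13)
  step pc=3: slti  $r1, $r1, 15  regs=(0,1,1,11,13)
  step pc=4: and  $r2, $r3, $r0  regs=(0,1,0,11,13)
  step pc=5: bne  $r0, $r1, L9  cond=T  regs=(0,1,0,11,13)
  step pc=6: addi  $r1, $r2, 3  regs=(0,3,0,11,13)

3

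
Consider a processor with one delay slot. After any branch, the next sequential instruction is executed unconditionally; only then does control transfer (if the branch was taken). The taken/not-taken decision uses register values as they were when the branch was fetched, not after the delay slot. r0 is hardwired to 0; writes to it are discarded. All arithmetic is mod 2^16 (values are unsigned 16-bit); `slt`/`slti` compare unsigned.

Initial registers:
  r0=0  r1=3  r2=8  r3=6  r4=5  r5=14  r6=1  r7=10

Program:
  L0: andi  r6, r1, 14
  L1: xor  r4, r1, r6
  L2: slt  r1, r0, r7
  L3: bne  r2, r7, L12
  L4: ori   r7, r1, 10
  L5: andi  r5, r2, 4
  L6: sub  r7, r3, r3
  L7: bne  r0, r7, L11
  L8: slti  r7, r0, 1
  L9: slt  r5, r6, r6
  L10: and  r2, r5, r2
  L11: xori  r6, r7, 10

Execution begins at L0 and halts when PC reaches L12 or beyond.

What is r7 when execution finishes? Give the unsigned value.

11

[0] andi  r6, r1, 14  →  {r0:0, r1:3, r2:8, r3:6, r4:5, r5:14, r6:2, r7:10}
[1] xor  r4, r1, r6  →  {r0:0, r1:3, r2:8, r3:6, r4:1, r5:14, r6:2, r7:10}
[2] slt  r1, r0, r7  →  {r0:0, r1:1, r2:8, r3:6, r4:1, r5:14, r6:2, r7:10}
[3] bne  r2, r7, L12  →  {r0:0, r1:1, r2:8, r3:6, r4:1, r5:14, r6:2, r7:10}  ⟨branch taken⟩
[4] ori   r7, r1, 10  →  {r0:0, r1:1, r2:8, r3:6, r4:1, r5:14, r6:2, r7:11}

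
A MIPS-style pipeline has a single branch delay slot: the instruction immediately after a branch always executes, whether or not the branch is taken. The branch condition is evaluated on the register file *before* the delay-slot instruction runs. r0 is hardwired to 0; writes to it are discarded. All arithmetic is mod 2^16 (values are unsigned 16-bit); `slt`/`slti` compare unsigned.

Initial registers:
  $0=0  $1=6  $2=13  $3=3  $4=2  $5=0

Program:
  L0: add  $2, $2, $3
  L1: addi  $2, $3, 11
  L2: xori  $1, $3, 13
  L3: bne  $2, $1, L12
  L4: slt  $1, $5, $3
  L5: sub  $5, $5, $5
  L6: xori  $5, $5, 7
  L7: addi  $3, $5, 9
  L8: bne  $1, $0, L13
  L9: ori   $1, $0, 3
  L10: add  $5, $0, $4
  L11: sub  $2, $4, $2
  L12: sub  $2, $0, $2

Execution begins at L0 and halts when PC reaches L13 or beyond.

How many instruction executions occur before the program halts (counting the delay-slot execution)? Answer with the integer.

10

#0 add  $2, $2, $3 ; 0/6/16/3/2/0
#1 addi  $2, $3, 11 ; 0/6/14/3/2/0
#2 xori  $1, $3, 13 ; 0/14/14/3/2/0
#3 bne  $2, $1, L12 ; 0/14/14/3/2/0 ; →fallthru
#4 slt  $1, $5, $3 ; 0/1/14/3/2/0
#5 sub  $5, $5, $5 ; 0/1/14/3/2/0
#6 xori  $5, $5, 7 ; 0/1/14/3/2/7
#7 addi  $3, $5, 9 ; 0/1/14/16/2/7
#8 bne  $1, $0, L13 ; 0/1/14/16/2/7 ; →target
#9 ori   $1, $0, 3 ; 0/3/14/16/2/7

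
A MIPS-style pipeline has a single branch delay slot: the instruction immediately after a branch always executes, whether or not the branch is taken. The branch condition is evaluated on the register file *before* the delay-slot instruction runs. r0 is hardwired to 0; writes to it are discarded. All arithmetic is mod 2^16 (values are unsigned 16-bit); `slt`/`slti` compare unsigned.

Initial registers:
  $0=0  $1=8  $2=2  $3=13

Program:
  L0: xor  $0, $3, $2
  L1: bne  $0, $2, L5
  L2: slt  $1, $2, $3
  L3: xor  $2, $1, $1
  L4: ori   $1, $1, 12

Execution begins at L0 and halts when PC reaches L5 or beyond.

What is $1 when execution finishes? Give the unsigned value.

PC=0  xor  $0, $3, $2        | $0=0 $1=8 $2=2 $3=13
PC=1  bne  $0, $2, L5        | $0=0 $1=8 $2=2 $3=13  [TAKEN]
PC=2  slt  $1, $2, $3        | $0=0 $1=1 $2=2 $3=13

1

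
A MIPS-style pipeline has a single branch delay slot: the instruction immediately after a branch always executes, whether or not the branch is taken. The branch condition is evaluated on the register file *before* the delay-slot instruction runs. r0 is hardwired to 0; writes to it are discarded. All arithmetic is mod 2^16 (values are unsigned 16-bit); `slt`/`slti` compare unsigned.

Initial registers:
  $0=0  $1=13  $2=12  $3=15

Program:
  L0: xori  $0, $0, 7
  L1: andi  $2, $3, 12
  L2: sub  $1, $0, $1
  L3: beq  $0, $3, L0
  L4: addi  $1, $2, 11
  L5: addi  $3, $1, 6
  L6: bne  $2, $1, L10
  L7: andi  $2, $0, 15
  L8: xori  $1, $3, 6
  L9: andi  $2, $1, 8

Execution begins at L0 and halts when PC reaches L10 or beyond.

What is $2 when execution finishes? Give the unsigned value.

#0 xori  $0, $0, 7 ; 0/13/12/15
#1 andi  $2, $3, 12 ; 0/13/12/15
#2 sub  $1, $0, $1 ; 0/65523/12/15
#3 beq  $0, $3, L0 ; 0/65523/12/15 ; →fallthru
#4 addi  $1, $2, 11 ; 0/23/12/15
#5 addi  $3, $1, 6 ; 0/23/12/29
#6 bne  $2, $1, L10 ; 0/23/12/29 ; →target
#7 andi  $2, $0, 15 ; 0/23/0/29

0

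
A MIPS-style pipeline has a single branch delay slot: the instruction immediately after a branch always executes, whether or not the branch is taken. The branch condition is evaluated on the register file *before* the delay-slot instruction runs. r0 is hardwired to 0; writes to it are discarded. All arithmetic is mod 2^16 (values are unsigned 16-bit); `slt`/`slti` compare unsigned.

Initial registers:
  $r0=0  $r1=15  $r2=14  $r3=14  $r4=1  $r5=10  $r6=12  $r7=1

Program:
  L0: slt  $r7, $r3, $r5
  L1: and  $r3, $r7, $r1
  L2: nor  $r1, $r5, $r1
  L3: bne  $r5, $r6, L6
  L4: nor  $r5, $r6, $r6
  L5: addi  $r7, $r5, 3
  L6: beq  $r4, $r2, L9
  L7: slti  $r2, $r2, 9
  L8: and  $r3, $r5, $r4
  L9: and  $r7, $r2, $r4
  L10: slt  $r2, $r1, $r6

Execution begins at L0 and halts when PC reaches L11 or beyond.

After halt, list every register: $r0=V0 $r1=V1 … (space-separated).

$r0=0 $r1=65520 $r2=0 $r3=1 $r4=1 $r5=65523 $r6=12 $r7=0

  step pc=0: slt  $r7, $r3, $r5  regs=(0,15,14,14,1,10,12,0)
  step pc=1: and  $r3, $r7, $r1  regs=(0,15,14,0,1,10,12,0)
  step pc=2: nor  $r1, $r5, $r1  regs=(0,65520,14,0,1,10,12,0)
  step pc=3: bne  $r5, $r6, L6  cond=T  regs=(0,65520,14,0,1,10,12,0)
  step pc=4: nor  $r5, $r6, $r6  regs=(0,65520,14,0,1,65523,12,0)
  step pc=6: beq  $r4, $r2, L9  cond=F  regs=(0,65520,14,0,1,65523,12,0)
  step pc=7: slti  $r2, $r2, 9  regs=(0,65520,0,0,1,65523,12,0)
  step pc=8: and  $r3, $r5, $r4  regs=(0,65520,0,1,1,65523,12,0)
  step pc=9: and  $r7, $r2, $r4  regs=(0,65520,0,1,1,65523,12,0)
  step pc=10: slt  $r2, $r1, $r6  regs=(0,65520,0,1,1,65523,12,0)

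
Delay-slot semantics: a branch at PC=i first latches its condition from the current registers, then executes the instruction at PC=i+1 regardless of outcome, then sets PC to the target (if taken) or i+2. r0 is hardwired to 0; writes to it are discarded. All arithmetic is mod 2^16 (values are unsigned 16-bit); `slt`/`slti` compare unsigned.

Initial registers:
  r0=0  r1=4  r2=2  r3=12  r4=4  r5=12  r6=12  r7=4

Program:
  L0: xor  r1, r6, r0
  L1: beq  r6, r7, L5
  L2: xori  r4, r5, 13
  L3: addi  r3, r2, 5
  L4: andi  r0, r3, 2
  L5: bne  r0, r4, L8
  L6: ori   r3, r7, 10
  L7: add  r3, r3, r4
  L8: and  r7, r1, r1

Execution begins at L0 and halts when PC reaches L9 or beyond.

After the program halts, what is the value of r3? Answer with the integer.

PC=0  xor  r1, r6, r0        | r0=0 r1=12 r2=2 r3=12 r4=4 r5=12 r6=12 r7=4
PC=1  beq  r6, r7, L5        | r0=0 r1=12 r2=2 r3=12 r4=4 r5=12 r6=12 r7=4  [not taken]
PC=2  xori  r4, r5, 13       | r0=0 r1=12 r2=2 r3=12 r4=1 r5=12 r6=12 r7=4
PC=3  addi  r3, r2, 5        | r0=0 r1=12 r2=2 r3=7 r4=1 r5=12 r6=12 r7=4
PC=4  andi  r0, r3, 2        | r0=0 r1=12 r2=2 r3=7 r4=1 r5=12 r6=12 r7=4
PC=5  bne  r0, r4, L8        | r0=0 r1=12 r2=2 r3=7 r4=1 r5=12 r6=12 r7=4  [TAKEN]
PC=6  ori   r3, r7, 10       | r0=0 r1=12 r2=2 r3=14 r4=1 r5=12 r6=12 r7=4
PC=8  and  r7, r1, r1        | r0=0 r1=12 r2=2 r3=14 r4=1 r5=12 r6=12 r7=12

14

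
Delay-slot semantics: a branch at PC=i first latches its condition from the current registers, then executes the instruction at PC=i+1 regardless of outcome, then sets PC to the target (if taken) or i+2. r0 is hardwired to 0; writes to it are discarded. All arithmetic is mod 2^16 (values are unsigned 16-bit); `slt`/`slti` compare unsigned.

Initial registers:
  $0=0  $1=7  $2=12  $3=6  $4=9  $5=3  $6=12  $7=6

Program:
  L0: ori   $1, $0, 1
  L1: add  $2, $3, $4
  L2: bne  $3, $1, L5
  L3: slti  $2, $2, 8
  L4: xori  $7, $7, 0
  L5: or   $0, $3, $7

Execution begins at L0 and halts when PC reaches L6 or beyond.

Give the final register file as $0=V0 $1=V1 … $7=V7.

$0=0 $1=1 $2=0 $3=6 $4=9 $5=3 $6=12 $7=6

  step pc=0: ori   $1, $0, 1  regs=(0,1,12,6,9,3,12,6)
  step pc=1: add  $2, $3, $4  regs=(0,1,15,6,9,3,12,6)
  step pc=2: bne  $3, $1, L5  cond=T  regs=(0,1,15,6,9,3,12,6)
  step pc=3: slti  $2, $2, 8  regs=(0,1,0,6,9,3,12,6)
  step pc=5: or   $0, $3, $7  regs=(0,1,0,6,9,3,12,6)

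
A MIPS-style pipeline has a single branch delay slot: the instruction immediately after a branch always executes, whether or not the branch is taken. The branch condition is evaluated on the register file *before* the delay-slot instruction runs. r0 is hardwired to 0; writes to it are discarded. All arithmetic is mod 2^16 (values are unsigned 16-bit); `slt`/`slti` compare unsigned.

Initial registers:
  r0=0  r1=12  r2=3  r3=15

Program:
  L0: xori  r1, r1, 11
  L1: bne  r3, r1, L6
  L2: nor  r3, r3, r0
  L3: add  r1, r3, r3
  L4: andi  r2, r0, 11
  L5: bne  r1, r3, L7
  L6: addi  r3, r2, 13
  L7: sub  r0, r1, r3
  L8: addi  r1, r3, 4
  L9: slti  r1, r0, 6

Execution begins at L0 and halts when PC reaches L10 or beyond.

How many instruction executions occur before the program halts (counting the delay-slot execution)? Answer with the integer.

[0] xori  r1, r1, 11  →  {r0:0, r1:7, r2:3, r3:15}
[1] bne  r3, r1, L6  →  {r0:0, r1:7, r2:3, r3:15}  ⟨branch taken⟩
[2] nor  r3, r3, r0  →  {r0:0, r1:7, r2:3, r3:65520}
[6] addi  r3, r2, 13  →  {r0:0, r1:7, r2:3, r3:16}
[7] sub  r0, r1, r3  →  {r0:0, r1:7, r2:3, r3:16}
[8] addi  r1, r3, 4  →  {r0:0, r1:20, r2:3, r3:16}
[9] slti  r1, r0, 6  →  {r0:0, r1:1, r2:3, r3:16}

7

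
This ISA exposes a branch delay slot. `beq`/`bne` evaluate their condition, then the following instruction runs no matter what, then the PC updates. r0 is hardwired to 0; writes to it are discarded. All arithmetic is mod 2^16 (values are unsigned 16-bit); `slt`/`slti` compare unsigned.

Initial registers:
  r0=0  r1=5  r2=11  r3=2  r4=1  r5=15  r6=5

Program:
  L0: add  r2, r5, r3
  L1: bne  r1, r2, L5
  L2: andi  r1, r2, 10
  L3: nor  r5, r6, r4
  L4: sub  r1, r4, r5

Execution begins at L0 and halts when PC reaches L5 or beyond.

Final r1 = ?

0

#0 add  r2, r5, r3 ; 0/5/17/2/1/15/5
#1 bne  r1, r2, L5 ; 0/5/17/2/1/15/5 ; →target
#2 andi  r1, r2, 10 ; 0/0/17/2/1/15/5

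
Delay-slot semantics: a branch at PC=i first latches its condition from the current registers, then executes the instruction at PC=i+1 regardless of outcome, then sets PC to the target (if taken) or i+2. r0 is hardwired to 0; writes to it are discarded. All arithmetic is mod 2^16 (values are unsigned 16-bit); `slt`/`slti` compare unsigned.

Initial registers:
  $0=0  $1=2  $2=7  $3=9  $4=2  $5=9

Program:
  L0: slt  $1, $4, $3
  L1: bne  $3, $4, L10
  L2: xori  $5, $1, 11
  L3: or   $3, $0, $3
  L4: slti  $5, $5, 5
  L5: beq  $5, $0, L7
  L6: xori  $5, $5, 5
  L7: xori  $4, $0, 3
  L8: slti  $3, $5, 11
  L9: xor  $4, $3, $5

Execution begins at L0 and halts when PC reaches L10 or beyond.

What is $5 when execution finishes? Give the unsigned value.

PC=0  slt  $1, $4, $3        | $0=0 $1=1 $2=7 $3=9 $4=2 $5=9
PC=1  bne  $3, $4, L10       | $0=0 $1=1 $2=7 $3=9 $4=2 $5=9  [TAKEN]
PC=2  xori  $5, $1, 11       | $0=0 $1=1 $2=7 $3=9 $4=2 $5=10

10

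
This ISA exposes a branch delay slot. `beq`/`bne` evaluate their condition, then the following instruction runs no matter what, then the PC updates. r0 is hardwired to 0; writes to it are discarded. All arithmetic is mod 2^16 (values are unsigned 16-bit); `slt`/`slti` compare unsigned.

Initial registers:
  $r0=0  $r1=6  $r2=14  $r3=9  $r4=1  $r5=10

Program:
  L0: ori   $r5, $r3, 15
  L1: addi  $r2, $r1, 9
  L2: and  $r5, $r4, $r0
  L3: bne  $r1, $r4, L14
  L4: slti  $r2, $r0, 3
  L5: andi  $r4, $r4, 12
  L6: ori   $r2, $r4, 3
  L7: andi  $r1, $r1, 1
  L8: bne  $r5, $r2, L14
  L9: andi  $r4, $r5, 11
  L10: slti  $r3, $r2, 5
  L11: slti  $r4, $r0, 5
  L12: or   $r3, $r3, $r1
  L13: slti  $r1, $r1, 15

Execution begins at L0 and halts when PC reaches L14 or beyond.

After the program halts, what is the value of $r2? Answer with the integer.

[0] ori   $r5, $r3, 15  →  {$r0:0, $r1:6, $r2:14, $r3:9, $r4:1, $r5:15}
[1] addi  $r2, $r1, 9  →  {$r0:0, $r1:6, $r2:15, $r3:9, $r4:1, $r5:15}
[2] and  $r5, $r4, $r0  →  {$r0:0, $r1:6, $r2:15, $r3:9, $r4:1, $r5:0}
[3] bne  $r1, $r4, L14  →  {$r0:0, $r1:6, $r2:15, $r3:9, $r4:1, $r5:0}  ⟨branch taken⟩
[4] slti  $r2, $r0, 3  →  {$r0:0, $r1:6, $r2:1, $r3:9, $r4:1, $r5:0}

1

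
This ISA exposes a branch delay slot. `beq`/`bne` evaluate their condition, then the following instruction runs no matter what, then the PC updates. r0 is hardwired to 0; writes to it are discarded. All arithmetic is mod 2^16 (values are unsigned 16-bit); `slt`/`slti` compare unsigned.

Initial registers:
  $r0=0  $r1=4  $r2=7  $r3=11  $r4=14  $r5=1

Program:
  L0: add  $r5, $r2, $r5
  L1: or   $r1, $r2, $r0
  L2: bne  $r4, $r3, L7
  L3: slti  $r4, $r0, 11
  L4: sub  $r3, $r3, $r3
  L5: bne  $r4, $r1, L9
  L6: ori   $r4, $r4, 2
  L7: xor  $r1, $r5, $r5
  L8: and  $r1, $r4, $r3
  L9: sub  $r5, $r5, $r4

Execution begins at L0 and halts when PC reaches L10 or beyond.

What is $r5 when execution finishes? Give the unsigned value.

7

PC=0  add  $r5, $r2, $r5     | $r0=0 $r1=4 $r2=7 $r3=11 $r4=14 $r5=8
PC=1  or   $r1, $r2, $r0     | $r0=0 $r1=7 $r2=7 $r3=11 $r4=14 $r5=8
PC=2  bne  $r4, $r3, L7      | $r0=0 $r1=7 $r2=7 $r3=11 $r4=14 $r5=8  [TAKEN]
PC=3  slti  $r4, $r0, 11     | $r0=0 $r1=7 $r2=7 $r3=11 $r4=1 $r5=8
PC=7  xor  $r1, $r5, $r5     | $r0=0 $r1=0 $r2=7 $r3=11 $r4=1 $r5=8
PC=8  and  $r1, $r4, $r3     | $r0=0 $r1=1 $r2=7 $r3=11 $r4=1 $r5=8
PC=9  sub  $r5, $r5, $r4     | $r0=0 $r1=1 $r2=7 $r3=11 $r4=1 $r5=7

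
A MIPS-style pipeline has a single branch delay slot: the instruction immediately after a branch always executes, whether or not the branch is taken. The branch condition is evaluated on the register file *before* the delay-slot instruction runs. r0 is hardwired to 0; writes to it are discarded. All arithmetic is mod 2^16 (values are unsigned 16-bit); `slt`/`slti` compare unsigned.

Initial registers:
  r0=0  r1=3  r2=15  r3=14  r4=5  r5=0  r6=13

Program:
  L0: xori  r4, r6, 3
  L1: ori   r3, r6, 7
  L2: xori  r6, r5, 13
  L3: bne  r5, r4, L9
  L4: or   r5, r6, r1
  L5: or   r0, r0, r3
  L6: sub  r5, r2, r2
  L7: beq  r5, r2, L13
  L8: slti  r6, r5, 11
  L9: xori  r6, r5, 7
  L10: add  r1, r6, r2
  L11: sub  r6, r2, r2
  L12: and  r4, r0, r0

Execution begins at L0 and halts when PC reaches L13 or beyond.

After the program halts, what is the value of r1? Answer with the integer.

23

PC=0  xori  r4, r6, 3        | r0=0 r1=3 r2=15 r3=14 r4=14 r5=0 r6=13
PC=1  ori   r3, r6, 7        | r0=0 r1=3 r2=15 r3=15 r4=14 r5=0 r6=13
PC=2  xori  r6, r5, 13       | r0=0 r1=3 r2=15 r3=15 r4=14 r5=0 r6=13
PC=3  bne  r5, r4, L9        | r0=0 r1=3 r2=15 r3=15 r4=14 r5=0 r6=13  [TAKEN]
PC=4  or   r5, r6, r1        | r0=0 r1=3 r2=15 r3=15 r4=14 r5=15 r6=13
PC=9  xori  r6, r5, 7        | r0=0 r1=3 r2=15 r3=15 r4=14 r5=15 r6=8
PC=10 add  r1, r6, r2        | r0=0 r1=23 r2=15 r3=15 r4=14 r5=15 r6=8
PC=11 sub  r6, r2, r2        | r0=0 r1=23 r2=15 r3=15 r4=14 r5=15 r6=0
PC=12 and  r4, r0, r0        | r0=0 r1=23 r2=15 r3=15 r4=0 r5=15 r6=0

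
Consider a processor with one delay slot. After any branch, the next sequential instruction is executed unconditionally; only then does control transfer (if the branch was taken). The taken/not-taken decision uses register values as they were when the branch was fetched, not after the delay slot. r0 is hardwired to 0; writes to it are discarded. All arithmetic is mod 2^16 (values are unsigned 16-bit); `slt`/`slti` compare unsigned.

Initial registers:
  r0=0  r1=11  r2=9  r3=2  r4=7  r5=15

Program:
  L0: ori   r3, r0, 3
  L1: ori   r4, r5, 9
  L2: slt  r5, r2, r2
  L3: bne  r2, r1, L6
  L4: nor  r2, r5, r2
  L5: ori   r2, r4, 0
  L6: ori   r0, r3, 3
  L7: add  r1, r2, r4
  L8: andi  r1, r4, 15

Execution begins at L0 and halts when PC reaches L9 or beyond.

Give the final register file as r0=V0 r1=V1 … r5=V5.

PC=0  ori   r3, r0, 3        | r0=0 r1=11 r2=9 r3=3 r4=7 r5=15
PC=1  ori   r4, r5, 9        | r0=0 r1=11 r2=9 r3=3 r4=15 r5=15
PC=2  slt  r5, r2, r2        | r0=0 r1=11 r2=9 r3=3 r4=15 r5=0
PC=3  bne  r2, r1, L6        | r0=0 r1=11 r2=9 r3=3 r4=15 r5=0  [TAKEN]
PC=4  nor  r2, r5, r2        | r0=0 r1=11 r2=65526 r3=3 r4=15 r5=0
PC=6  ori   r0, r3, 3        | r0=0 r1=11 r2=65526 r3=3 r4=15 r5=0
PC=7  add  r1, r2, r4        | r0=0 r1=5 r2=65526 r3=3 r4=15 r5=0
PC=8  andi  r1, r4, 15       | r0=0 r1=15 r2=65526 r3=3 r4=15 r5=0

r0=0 r1=15 r2=65526 r3=3 r4=15 r5=0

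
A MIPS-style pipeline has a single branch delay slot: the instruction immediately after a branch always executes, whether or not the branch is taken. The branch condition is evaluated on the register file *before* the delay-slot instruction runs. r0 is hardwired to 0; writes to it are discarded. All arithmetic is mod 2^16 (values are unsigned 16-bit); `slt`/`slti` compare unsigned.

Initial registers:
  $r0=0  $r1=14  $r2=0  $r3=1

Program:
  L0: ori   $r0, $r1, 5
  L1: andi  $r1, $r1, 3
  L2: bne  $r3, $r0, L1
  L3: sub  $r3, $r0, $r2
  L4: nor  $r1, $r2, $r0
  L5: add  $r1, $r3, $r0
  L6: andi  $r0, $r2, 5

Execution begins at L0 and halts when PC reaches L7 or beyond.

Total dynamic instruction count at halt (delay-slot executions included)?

10

[0] ori   $r0, $r1, 5  →  {$r0:0, $r1:14, $r2:0, $r3:1}
[1] andi  $r1, $r1, 3  →  {$r0:0, $r1:2, $r2:0, $r3:1}
[2] bne  $r3, $r0, L1  →  {$r0:0, $r1:2, $r2:0, $r3:1}  ⟨branch taken⟩
[3] sub  $r3, $r0, $r2  →  {$r0:0, $r1:2, $r2:0, $r3:0}
[1] andi  $r1, $r1, 3  →  {$r0:0, $r1:2, $r2:0, $r3:0}
[2] bne  $r3, $r0, L1  →  {$r0:0, $r1:2, $r2:0, $r3:0}  ⟨branch fallthrough⟩
[3] sub  $r3, $r0, $r2  →  {$r0:0, $r1:2, $r2:0, $r3:0}
[4] nor  $r1, $r2, $r0  →  {$r0:0, $r1:65535, $r2:0, $r3:0}
[5] add  $r1, $r3, $r0  →  {$r0:0, $r1:0, $r2:0, $r3:0}
[6] andi  $r0, $r2, 5  →  {$r0:0, $r1:0, $r2:0, $r3:0}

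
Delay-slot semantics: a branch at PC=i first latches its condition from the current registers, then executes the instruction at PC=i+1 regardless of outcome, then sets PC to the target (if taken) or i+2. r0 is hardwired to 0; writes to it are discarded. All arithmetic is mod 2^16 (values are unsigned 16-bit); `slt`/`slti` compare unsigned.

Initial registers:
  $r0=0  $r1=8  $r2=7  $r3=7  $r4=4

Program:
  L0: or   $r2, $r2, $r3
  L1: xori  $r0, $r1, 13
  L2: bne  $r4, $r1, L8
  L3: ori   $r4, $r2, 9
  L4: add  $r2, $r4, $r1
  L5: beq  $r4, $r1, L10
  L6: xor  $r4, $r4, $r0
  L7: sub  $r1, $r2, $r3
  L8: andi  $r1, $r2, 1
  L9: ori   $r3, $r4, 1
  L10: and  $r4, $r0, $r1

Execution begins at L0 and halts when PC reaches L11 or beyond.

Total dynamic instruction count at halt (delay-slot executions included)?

7

[0] or   $r2, $r2, $r3  →  {$r0:0, $r1:8, $r2:7, $r3:7, $r4:4}
[1] xori  $r0, $r1, 13  →  {$r0:0, $r1:8, $r2:7, $r3:7, $r4:4}
[2] bne  $r4, $r1, L8  →  {$r0:0, $r1:8, $r2:7, $r3:7, $r4:4}  ⟨branch taken⟩
[3] ori   $r4, $r2, 9  →  {$r0:0, $r1:8, $r2:7, $r3:7, $r4:15}
[8] andi  $r1, $r2, 1  →  {$r0:0, $r1:1, $r2:7, $r3:7, $r4:15}
[9] ori   $r3, $r4, 1  →  {$r0:0, $r1:1, $r2:7, $r3:15, $r4:15}
[10] and  $r4, $r0, $r1  →  {$r0:0, $r1:1, $r2:7, $r3:15, $r4:0}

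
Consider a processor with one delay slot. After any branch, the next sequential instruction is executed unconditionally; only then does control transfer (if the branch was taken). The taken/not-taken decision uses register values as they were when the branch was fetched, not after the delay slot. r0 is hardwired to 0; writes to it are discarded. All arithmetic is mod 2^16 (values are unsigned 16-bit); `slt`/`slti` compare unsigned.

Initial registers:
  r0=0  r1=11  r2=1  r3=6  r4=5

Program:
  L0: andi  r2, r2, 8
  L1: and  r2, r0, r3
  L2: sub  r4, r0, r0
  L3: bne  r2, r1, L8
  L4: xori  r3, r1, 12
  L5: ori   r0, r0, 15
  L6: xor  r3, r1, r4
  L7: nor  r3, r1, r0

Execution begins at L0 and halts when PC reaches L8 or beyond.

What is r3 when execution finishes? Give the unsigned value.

  step pc=0: andi  r2, r2, 8  regs=(0,11,0,6,5)
  step pc=1: and  r2, r0, r3  regs=(0,11,0,6,5)
  step pc=2: sub  r4, r0, r0  regs=(0,11,0,6,0)
  step pc=3: bne  r2, r1, L8  cond=T  regs=(0,11,0,6,0)
  step pc=4: xori  r3, r1, 12  regs=(0,11,0,7,0)

7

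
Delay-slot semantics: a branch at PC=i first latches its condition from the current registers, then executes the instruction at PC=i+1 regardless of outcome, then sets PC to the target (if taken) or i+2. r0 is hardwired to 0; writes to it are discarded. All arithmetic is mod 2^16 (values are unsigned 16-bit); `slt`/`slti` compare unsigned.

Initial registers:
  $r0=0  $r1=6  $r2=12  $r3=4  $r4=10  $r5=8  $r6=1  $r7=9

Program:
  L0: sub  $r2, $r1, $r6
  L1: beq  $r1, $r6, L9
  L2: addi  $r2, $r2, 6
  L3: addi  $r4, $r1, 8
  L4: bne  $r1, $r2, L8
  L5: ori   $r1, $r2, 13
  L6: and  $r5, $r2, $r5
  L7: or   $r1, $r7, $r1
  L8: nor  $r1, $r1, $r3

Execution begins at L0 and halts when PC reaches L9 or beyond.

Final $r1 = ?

PC=0  sub  $r2, $r1, $r6     | $r0=0 $r1=6 $r2=5 $r3=4 $r4=10 $r5=8 $r6=1 $r7=9
PC=1  beq  $r1, $r6, L9      | $r0=0 $r1=6 $r2=5 $r3=4 $r4=10 $r5=8 $r6=1 $r7=9  [not taken]
PC=2  addi  $r2, $r2, 6      | $r0=0 $r1=6 $r2=11 $r3=4 $r4=10 $r5=8 $r6=1 $r7=9
PC=3  addi  $r4, $r1, 8      | $r0=0 $r1=6 $r2=11 $r3=4 $r4=14 $r5=8 $r6=1 $r7=9
PC=4  bne  $r1, $r2, L8      | $r0=0 $r1=6 $r2=11 $r3=4 $r4=14 $r5=8 $r6=1 $r7=9  [TAKEN]
PC=5  ori   $r1, $r2, 13     | $r0=0 $r1=15 $r2=11 $r3=4 $r4=14 $r5=8 $r6=1 $r7=9
PC=8  nor  $r1, $r1, $r3     | $r0=0 $r1=65520 $r2=11 $r3=4 $r4=14 $r5=8 $r6=1 $r7=9

65520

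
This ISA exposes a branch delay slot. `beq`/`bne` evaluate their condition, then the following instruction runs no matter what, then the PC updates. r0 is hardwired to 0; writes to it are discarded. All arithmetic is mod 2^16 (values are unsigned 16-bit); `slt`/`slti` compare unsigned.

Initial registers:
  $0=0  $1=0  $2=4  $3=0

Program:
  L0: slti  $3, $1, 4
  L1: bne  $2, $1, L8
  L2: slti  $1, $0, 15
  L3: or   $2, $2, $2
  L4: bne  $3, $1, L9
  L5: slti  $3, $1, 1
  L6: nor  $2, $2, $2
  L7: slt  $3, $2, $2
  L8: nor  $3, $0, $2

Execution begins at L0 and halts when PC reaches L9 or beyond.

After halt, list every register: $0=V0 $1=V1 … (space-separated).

$0=0 $1=1 $2=4 $3=65531

#0 slti  $3, $1, 4 ; 0/0/4/1
#1 bne  $2, $1, L8 ; 0/0/4/1 ; →target
#2 slti  $1, $0, 15 ; 0/1/4/1
#8 nor  $3, $0, $2 ; 0/1/4/65531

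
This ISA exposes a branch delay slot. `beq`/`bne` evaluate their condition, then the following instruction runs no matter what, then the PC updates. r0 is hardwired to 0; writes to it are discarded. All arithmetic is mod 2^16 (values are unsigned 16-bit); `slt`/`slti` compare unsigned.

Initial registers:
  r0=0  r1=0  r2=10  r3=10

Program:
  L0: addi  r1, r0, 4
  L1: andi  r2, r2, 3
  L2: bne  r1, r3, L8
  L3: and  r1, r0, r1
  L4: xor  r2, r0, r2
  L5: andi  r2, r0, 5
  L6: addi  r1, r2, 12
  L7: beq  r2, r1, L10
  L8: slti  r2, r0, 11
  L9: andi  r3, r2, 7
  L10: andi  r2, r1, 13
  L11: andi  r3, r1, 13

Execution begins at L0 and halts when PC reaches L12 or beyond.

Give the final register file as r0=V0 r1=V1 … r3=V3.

r0=0 r1=0 r2=0 r3=0

#0 addi  r1, r0, 4 ; 0/4/10/10
#1 andi  r2, r2, 3 ; 0/4/2/10
#2 bne  r1, r3, L8 ; 0/4/2/10 ; →target
#3 and  r1, r0, r1 ; 0/0/2/10
#8 slti  r2, r0, 11 ; 0/0/1/10
#9 andi  r3, r2, 7 ; 0/0/1/1
#10 andi  r2, r1, 13 ; 0/0/0/1
#11 andi  r3, r1, 13 ; 0/0/0/0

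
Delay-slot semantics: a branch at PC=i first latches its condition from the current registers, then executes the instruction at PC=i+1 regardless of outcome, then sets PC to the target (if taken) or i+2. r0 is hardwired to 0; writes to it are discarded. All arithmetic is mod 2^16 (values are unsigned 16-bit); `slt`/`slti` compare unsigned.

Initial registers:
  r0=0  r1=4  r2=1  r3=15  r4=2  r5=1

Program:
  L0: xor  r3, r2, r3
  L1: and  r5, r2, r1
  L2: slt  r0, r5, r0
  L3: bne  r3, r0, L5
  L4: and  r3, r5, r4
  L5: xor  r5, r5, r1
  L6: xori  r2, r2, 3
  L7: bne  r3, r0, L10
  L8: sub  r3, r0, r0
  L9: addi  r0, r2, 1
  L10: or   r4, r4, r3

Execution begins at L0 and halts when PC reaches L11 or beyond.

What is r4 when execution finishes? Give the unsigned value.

2

#0 xor  r3, r2, r3 ; 0/4/1/14/2/1
#1 and  r5, r2, r1 ; 0/4/1/14/2/0
#2 slt  r0, r5, r0 ; 0/4/1/14/2/0
#3 bne  r3, r0, L5 ; 0/4/1/14/2/0 ; →target
#4 and  r3, r5, r4 ; 0/4/1/0/2/0
#5 xor  r5, r5, r1 ; 0/4/1/0/2/4
#6 xori  r2, r2, 3 ; 0/4/2/0/2/4
#7 bne  r3, r0, L10 ; 0/4/2/0/2/4 ; →fallthru
#8 sub  r3, r0, r0 ; 0/4/2/0/2/4
#9 addi  r0, r2, 1 ; 0/4/2/0/2/4
#10 or   r4, r4, r3 ; 0/4/2/0/2/4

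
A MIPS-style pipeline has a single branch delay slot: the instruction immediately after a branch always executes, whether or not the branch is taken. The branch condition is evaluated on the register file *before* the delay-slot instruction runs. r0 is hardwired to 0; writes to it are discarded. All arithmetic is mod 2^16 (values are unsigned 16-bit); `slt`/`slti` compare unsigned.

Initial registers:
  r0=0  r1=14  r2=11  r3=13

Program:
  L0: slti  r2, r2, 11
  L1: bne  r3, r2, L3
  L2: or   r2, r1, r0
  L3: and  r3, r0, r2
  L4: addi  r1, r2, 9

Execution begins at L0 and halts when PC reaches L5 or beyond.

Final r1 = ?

23

PC=0  slti  r2, r2, 11       | r0=0 r1=14 r2=0 r3=13
PC=1  bne  r3, r2, L3        | r0=0 r1=14 r2=0 r3=13  [TAKEN]
PC=2  or   r2, r1, r0        | r0=0 r1=14 r2=14 r3=13
PC=3  and  r3, r0, r2        | r0=0 r1=14 r2=14 r3=0
PC=4  addi  r1, r2, 9        | r0=0 r1=23 r2=14 r3=0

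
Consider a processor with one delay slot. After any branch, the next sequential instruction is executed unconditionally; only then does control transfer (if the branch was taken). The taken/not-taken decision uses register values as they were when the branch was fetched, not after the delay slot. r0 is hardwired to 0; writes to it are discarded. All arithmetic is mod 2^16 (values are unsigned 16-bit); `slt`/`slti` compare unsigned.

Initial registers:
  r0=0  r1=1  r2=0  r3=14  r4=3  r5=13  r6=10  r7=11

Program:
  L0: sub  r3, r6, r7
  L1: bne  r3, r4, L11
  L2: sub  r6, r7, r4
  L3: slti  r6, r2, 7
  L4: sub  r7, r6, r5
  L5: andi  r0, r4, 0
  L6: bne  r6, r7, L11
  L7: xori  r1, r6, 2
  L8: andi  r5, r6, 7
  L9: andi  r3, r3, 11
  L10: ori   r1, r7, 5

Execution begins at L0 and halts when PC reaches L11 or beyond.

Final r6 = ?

PC=0  sub  r3, r6, r7        | r0=0 r1=1 r2=0 r3=65535 r4=3 r5=13 r6=10 r7=11
PC=1  bne  r3, r4, L11       | r0=0 r1=1 r2=0 r3=65535 r4=3 r5=13 r6=10 r7=11  [TAKEN]
PC=2  sub  r6, r7, r4        | r0=0 r1=1 r2=0 r3=65535 r4=3 r5=13 r6=8 r7=11

8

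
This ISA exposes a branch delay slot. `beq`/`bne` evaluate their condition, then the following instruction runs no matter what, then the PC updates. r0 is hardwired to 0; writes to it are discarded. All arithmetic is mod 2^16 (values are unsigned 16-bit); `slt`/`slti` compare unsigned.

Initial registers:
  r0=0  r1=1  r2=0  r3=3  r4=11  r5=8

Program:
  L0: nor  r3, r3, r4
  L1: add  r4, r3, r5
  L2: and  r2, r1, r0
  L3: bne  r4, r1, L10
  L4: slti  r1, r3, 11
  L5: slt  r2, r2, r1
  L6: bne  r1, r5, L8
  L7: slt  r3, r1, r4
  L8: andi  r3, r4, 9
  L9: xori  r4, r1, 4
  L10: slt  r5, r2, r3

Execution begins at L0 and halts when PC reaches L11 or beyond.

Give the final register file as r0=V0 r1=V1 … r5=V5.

[0] nor  r3, r3, r4  →  {r0:0, r1:1, r2:0, r3:65524, r4:11, r5:8}
[1] add  r4, r3, r5  →  {r0:0, r1:1, r2:0, r3:65524, r4:65532, r5:8}
[2] and  r2, r1, r0  →  {r0:0, r1:1, r2:0, r3:65524, r4:65532, r5:8}
[3] bne  r4, r1, L10  →  {r0:0, r1:1, r2:0, r3:65524, r4:65532, r5:8}  ⟨branch taken⟩
[4] slti  r1, r3, 11  →  {r0:0, r1:0, r2:0, r3:65524, r4:65532, r5:8}
[10] slt  r5, r2, r3  →  {r0:0, r1:0, r2:0, r3:65524, r4:65532, r5:1}

r0=0 r1=0 r2=0 r3=65524 r4=65532 r5=1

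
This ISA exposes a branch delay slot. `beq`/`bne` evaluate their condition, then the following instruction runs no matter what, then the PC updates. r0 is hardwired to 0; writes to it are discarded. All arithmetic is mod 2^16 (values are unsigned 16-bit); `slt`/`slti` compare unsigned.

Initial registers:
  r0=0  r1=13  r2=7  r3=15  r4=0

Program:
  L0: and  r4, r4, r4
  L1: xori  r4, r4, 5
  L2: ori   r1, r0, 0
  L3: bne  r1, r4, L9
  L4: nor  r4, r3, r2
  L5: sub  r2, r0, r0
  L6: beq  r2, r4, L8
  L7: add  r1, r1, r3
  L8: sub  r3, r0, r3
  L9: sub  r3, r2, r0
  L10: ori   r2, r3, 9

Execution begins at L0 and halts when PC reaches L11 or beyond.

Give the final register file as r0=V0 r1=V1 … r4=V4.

#0 and  r4, r4, r4 ; 0/13/7/15/0
#1 xori  r4, r4, 5 ; 0/13/7/15/5
#2 ori   r1, r0, 0 ; 0/0/7/15/5
#3 bne  r1, r4, L9 ; 0/0/7/15/5 ; →target
#4 nor  r4, r3, r2 ; 0/0/7/15/65520
#9 sub  r3, r2, r0 ; 0/0/7/7/65520
#10 ori   r2, r3, 9 ; 0/0/15/7/65520

r0=0 r1=0 r2=15 r3=7 r4=65520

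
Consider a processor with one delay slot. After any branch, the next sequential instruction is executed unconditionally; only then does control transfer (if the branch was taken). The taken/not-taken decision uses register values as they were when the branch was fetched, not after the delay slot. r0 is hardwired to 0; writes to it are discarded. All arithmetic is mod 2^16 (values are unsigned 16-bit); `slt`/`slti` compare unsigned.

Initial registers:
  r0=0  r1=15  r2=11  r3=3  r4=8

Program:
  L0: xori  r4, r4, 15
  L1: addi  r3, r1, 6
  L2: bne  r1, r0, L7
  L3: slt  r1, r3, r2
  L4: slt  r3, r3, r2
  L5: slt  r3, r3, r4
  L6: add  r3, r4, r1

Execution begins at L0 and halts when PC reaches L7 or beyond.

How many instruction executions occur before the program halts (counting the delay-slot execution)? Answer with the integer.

  step pc=0: xori  r4, r4, 15  regs=(0,15,11,3,7)
  step pc=1: addi  r3, r1, 6  regs=(0,15,11,21,7)
  step pc=2: bne  r1, r0, L7  cond=T  regs=(0,15,11,21,7)
  step pc=3: slt  r1, r3, r2  regs=(0,0,11,21,7)

4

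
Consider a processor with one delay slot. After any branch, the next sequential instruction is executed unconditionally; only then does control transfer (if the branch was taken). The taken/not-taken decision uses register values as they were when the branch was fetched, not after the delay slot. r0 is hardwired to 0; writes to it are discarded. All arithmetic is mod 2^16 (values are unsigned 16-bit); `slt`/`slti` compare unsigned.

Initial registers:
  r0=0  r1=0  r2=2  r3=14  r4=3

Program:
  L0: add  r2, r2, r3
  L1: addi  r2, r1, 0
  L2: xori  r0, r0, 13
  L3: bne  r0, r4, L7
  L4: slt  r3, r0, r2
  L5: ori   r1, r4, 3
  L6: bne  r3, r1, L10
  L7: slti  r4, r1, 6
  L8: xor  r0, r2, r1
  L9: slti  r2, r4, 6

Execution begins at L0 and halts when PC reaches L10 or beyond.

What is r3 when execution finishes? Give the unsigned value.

PC=0  add  r2, r2, r3        | r0=0 r1=0 r2=16 r3=14 r4=3
PC=1  addi  r2, r1, 0        | r0=0 r1=0 r2=0 r3=14 r4=3
PC=2  xori  r0, r0, 13       | r0=0 r1=0 r2=0 r3=14 r4=3
PC=3  bne  r0, r4, L7        | r0=0 r1=0 r2=0 r3=14 r4=3  [TAKEN]
PC=4  slt  r3, r0, r2        | r0=0 r1=0 r2=0 r3=0 r4=3
PC=7  slti  r4, r1, 6        | r0=0 r1=0 r2=0 r3=0 r4=1
PC=8  xor  r0, r2, r1        | r0=0 r1=0 r2=0 r3=0 r4=1
PC=9  slti  r2, r4, 6        | r0=0 r1=0 r2=1 r3=0 r4=1

0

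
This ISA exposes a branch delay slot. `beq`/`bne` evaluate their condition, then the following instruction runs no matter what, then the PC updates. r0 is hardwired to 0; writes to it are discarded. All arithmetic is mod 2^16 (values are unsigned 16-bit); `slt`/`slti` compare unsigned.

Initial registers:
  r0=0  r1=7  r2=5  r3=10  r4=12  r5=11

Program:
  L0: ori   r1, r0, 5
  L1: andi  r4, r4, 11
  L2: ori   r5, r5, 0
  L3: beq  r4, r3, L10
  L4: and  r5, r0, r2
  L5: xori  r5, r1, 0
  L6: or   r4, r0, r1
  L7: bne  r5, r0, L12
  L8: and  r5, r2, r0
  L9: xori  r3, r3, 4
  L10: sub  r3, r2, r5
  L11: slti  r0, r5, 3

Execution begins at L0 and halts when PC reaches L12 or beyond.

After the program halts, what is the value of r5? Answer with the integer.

#0 ori   r1, r0, 5 ; 0/5/5/10/12/11
#1 andi  r4, r4, 11 ; 0/5/5/10/8/11
#2 ori   r5, r5, 0 ; 0/5/5/10/8/11
#3 beq  r4, r3, L10 ; 0/5/5/10/8/11 ; →fallthru
#4 and  r5, r0, r2 ; 0/5/5/10/8/0
#5 xori  r5, r1, 0 ; 0/5/5/10/8/5
#6 or   r4, r0, r1 ; 0/5/5/10/5/5
#7 bne  r5, r0, L12 ; 0/5/5/10/5/5 ; →target
#8 and  r5, r2, r0 ; 0/5/5/10/5/0

0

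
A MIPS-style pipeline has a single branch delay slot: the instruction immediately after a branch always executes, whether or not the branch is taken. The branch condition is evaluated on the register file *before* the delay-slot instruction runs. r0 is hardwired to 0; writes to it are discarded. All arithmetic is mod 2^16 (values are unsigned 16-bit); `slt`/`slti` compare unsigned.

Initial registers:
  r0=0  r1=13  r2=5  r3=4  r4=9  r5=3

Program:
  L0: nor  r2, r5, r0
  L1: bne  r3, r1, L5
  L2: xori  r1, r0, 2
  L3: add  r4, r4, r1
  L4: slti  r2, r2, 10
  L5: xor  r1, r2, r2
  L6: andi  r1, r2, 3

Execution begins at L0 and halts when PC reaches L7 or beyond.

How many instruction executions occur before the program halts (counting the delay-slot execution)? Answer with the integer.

  step pc=0: nor  r2, r5, r0  regs=(0,13,65532,4,9,3)
  step pc=1: bne  r3, r1, L5  cond=T  regs=(0,13,65532,4,9,3)
  step pc=2: xori  r1, r0, 2  regs=(0,2,65532,4,9,3)
  step pc=5: xor  r1, r2, r2  regs=(0,0,65532,4,9,3)
  step pc=6: andi  r1, r2, 3  regs=(0,0,65532,4,9,3)

5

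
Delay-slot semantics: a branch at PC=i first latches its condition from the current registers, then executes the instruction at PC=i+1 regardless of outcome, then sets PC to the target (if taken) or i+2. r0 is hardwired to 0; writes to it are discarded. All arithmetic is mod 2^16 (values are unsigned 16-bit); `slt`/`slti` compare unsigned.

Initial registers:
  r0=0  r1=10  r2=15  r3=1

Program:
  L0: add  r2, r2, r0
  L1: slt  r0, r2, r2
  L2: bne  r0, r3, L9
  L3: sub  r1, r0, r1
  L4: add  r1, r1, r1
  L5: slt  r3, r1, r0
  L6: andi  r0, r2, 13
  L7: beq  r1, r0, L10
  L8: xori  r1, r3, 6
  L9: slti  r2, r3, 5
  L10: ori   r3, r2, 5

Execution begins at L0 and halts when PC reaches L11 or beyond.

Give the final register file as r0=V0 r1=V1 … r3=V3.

PC=0  add  r2, r2, r0        | r0=0 r1=10 r2=15 r3=1
PC=1  slt  r0, r2, r2        | r0=0 r1=10 r2=15 r3=1
PC=2  bne  r0, r3, L9        | r0=0 r1=10 r2=15 r3=1  [TAKEN]
PC=3  sub  r1, r0, r1        | r0=0 r1=65526 r2=15 r3=1
PC=9  slti  r2, r3, 5        | r0=0 r1=65526 r2=1 r3=1
PC=10 ori   r3, r2, 5        | r0=0 r1=65526 r2=1 r3=5

r0=0 r1=65526 r2=1 r3=5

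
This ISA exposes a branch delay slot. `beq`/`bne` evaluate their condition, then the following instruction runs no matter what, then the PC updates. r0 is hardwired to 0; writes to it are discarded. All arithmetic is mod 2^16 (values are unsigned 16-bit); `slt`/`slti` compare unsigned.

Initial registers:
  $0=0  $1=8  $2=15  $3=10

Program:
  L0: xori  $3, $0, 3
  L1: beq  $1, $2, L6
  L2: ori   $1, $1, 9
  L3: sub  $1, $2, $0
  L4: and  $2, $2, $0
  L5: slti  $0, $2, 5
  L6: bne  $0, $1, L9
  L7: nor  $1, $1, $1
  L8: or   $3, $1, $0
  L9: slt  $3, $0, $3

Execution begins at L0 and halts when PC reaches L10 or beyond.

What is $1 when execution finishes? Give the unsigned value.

65520

  step pc=0: xori  $3, $0, 3  regs=(0,8,15,3)
  step pc=1: beq  $1, $2, L6  cond=F  regs=(0,8,15,3)
  step pc=2: ori   $1, $1, 9  regs=(0,9,15,3)
  step pc=3: sub  $1, $2, $0  regs=(0,15,15,3)
  step pc=4: and  $2, $2, $0  regs=(0,15,0,3)
  step pc=5: slti  $0, $2, 5  regs=(0,15,0,3)
  step pc=6: bne  $0, $1, L9  cond=T  regs=(0,15,0,3)
  step pc=7: nor  $1, $1, $1  regs=(0,65520,0,3)
  step pc=9: slt  $3, $0, $3  regs=(0,65520,0,1)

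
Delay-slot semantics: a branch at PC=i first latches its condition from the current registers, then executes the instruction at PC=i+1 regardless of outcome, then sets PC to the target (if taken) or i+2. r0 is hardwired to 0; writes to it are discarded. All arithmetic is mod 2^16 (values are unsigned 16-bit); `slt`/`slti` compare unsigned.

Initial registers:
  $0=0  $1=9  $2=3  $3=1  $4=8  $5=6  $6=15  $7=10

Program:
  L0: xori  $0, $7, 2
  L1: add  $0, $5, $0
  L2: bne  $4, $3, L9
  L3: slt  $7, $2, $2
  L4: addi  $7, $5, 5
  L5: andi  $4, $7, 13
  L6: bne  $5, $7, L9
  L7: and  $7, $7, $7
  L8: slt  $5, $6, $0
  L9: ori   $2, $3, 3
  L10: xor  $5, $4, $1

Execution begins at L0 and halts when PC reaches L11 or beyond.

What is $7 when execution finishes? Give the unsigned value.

0

PC=0  xori  $0, $7, 2        | $0=0 $1=9 $2=3 $3=1 $4=8 $5=6 $6=15 $7=10
PC=1  add  $0, $5, $0        | $0=0 $1=9 $2=3 $3=1 $4=8 $5=6 $6=15 $7=10
PC=2  bne  $4, $3, L9        | $0=0 $1=9 $2=3 $3=1 $4=8 $5=6 $6=15 $7=10  [TAKEN]
PC=3  slt  $7, $2, $2        | $0=0 $1=9 $2=3 $3=1 $4=8 $5=6 $6=15 $7=0
PC=9  ori   $2, $3, 3        | $0=0 $1=9 $2=3 $3=1 $4=8 $5=6 $6=15 $7=0
PC=10 xor  $5, $4, $1        | $0=0 $1=9 $2=3 $3=1 $4=8 $5=1 $6=15 $7=0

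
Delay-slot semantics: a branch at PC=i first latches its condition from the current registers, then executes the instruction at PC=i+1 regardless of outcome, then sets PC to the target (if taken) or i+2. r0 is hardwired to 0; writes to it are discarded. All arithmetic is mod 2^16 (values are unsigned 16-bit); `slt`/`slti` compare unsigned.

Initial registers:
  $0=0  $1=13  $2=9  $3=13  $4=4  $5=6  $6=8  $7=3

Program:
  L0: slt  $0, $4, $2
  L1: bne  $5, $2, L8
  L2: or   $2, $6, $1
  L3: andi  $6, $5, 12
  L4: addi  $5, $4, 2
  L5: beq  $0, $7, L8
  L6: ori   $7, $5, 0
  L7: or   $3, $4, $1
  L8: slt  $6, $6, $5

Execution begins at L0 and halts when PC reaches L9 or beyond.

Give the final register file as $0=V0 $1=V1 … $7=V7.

  step pc=0: slt  $0, $4, $2  regs=(0,13,9,13,4,6,8,3)
  step pc=1: bne  $5, $2, L8  cond=T  regs=(0,13,9,13,4,6,8,3)
  step pc=2: or   $2, $6, $1  regs=(0,13,13,13,4,6,8,3)
  step pc=8: slt  $6, $6, $5  regs=(0,13,13,13,4,6,0,3)

$0=0 $1=13 $2=13 $3=13 $4=4 $5=6 $6=0 $7=3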